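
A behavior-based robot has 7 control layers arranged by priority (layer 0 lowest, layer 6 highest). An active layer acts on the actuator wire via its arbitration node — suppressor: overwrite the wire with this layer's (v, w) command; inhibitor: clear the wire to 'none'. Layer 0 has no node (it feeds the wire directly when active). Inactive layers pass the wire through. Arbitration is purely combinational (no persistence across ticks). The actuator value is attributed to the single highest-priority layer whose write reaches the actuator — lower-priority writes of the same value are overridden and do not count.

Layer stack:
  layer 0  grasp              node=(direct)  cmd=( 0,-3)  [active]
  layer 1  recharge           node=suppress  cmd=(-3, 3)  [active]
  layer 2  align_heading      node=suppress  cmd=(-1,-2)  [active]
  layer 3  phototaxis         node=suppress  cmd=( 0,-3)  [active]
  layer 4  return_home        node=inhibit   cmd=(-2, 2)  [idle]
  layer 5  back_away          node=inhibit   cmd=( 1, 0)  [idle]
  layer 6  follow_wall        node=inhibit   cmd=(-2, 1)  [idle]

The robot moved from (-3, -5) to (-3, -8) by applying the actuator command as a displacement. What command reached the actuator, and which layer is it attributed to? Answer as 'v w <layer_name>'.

0 -3 phototaxis

displacement = (-3, -8) − (-3, -5) = (0, -3)
L0 grasp: active, feeds wire = (0, -3)
L1 recharge: active, suppressor → wire = (-3, 3)
L2 align_heading: active, suppressor → wire = (-1, -2)
L3 phototaxis: active, suppressor → wire = (0, -3)
L4 return_home: idle → wire stays (0, -3)
L5 back_away: idle → wire stays (0, -3)
L6 follow_wall: idle → wire stays (0, -3)
actuator = (0, -3) — from layer 3 (phototaxis)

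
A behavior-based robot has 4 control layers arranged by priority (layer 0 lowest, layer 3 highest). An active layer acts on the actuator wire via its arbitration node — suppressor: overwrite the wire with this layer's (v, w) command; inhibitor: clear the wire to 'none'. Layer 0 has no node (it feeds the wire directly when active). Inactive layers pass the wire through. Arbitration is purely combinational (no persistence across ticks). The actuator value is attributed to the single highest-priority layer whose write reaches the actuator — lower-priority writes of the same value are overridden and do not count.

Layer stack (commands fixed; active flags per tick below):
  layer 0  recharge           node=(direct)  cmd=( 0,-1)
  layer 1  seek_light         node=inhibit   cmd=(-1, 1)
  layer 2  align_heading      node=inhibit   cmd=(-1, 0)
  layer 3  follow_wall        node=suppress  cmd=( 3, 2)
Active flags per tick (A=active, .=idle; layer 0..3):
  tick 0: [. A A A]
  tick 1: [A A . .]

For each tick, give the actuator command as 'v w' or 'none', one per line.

tick 0:
  L0 recharge: idle → wire = none
  L1 seek_light: active, inhibitor → wire = none
  L2 align_heading: active, inhibitor → wire = none
  L3 follow_wall: active, suppressor → wire = (3, 2)
  actuator = (3, 2)
tick 1:
  L0 recharge: active, feeds wire = (0, -1)
  L1 seek_light: active, inhibitor → wire = none
  L2 align_heading: idle → wire stays none
  L3 follow_wall: idle → wire stays none
  actuator = none

3 2
none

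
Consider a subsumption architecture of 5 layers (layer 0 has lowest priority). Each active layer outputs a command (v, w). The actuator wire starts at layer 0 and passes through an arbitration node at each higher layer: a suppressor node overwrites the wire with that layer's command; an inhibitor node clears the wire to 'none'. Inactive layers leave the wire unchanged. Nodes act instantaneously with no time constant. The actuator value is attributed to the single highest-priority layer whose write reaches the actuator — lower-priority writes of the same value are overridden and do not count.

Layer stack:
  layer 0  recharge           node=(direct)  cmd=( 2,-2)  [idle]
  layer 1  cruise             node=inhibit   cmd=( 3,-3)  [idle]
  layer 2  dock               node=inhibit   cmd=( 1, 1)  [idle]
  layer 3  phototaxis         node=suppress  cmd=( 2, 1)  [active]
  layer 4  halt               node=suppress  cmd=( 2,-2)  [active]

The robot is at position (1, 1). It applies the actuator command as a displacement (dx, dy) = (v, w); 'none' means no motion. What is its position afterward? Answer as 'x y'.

layer 0 (recharge) idle — none
layer 1 (cruise) idle — unchanged: none
layer 2 (dock) idle — unchanged: none
layer 3 (phototaxis) active — suppresses: (2, 1)
layer 4 (halt) active — suppresses: (2, -2)
→ actuator (2, -2)
position: (1, 1) + (2, -2) = (3, -1)

3 -1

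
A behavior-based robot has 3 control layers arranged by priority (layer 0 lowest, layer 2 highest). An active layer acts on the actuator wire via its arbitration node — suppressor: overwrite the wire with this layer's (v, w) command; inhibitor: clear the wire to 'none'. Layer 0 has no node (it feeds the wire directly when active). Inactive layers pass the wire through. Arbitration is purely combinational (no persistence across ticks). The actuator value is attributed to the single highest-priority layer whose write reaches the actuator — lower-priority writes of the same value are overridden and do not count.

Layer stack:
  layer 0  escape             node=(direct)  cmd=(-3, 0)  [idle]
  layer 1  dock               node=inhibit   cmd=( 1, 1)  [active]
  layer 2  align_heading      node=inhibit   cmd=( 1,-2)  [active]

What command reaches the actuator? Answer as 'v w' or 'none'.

[0] escape off; wire := none
[1] dock on (inhibit); wire := none
[2] align_heading on (inhibit); wire := none
output none

none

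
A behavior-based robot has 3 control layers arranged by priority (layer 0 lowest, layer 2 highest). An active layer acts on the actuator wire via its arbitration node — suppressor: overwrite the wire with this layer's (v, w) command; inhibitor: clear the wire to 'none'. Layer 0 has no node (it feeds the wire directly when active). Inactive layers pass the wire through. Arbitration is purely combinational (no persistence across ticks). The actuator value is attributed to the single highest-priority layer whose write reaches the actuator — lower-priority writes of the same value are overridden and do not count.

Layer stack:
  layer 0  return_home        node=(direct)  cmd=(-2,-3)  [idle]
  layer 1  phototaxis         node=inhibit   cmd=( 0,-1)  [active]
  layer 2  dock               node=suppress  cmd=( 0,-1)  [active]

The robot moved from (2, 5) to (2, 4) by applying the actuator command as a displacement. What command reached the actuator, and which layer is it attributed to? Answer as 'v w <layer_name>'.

displacement = (2, 4) − (2, 5) = (0, -1)
layer 0 (return_home) idle — none
layer 1 (phototaxis) active — inhibits: none
layer 2 (dock) active — suppresses: (0, -1)
→ actuator (0, -1) — from layer 2 (dock)

0 -1 dock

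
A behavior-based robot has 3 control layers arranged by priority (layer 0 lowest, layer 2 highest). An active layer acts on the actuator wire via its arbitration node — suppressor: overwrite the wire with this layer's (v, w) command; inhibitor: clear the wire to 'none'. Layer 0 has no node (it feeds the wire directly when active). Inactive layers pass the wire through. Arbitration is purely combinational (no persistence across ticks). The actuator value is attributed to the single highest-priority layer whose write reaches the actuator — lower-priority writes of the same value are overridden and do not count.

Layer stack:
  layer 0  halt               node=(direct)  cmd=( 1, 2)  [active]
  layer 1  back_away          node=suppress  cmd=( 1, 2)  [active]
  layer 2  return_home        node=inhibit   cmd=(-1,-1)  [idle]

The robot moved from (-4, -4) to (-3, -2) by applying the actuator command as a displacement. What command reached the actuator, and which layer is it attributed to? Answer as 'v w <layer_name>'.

1 2 back_away

displacement = (-3, -2) − (-4, -4) = (1, 2)
layer 0 (halt) active — direct: (1, 2)
layer 1 (back_away) active — suppresses: (1, 2)
layer 2 (return_home) idle — unchanged: (1, 2)
→ actuator (1, 2) — from layer 1 (back_away)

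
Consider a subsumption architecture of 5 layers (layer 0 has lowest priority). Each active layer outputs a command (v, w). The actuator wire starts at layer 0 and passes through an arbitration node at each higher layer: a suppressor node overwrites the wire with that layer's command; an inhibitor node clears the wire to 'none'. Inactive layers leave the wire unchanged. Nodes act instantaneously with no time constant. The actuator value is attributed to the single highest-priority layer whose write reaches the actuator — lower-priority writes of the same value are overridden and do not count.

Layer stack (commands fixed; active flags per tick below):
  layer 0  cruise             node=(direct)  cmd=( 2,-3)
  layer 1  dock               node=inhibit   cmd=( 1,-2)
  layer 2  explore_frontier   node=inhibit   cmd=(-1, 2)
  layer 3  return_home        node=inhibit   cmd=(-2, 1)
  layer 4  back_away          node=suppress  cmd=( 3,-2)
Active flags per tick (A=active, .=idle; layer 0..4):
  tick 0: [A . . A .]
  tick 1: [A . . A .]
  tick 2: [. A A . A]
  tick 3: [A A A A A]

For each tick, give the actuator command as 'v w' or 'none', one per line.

none
none
3 -2
3 -2

tick 0:
  L0 cruise: active, feeds wire = (2, -3)
  L1 dock: idle → wire stays (2, -3)
  L2 explore_frontier: idle → wire stays (2, -3)
  L3 return_home: active, inhibitor → wire = none
  L4 back_away: idle → wire stays none
  actuator = none
tick 1:
  L0 cruise: active, feeds wire = (2, -3)
  L1 dock: idle → wire stays (2, -3)
  L2 explore_frontier: idle → wire stays (2, -3)
  L3 return_home: active, inhibitor → wire = none
  L4 back_away: idle → wire stays none
  actuator = none
tick 2:
  L0 cruise: idle → wire = none
  L1 dock: active, inhibitor → wire = none
  L2 explore_frontier: active, inhibitor → wire = none
  L3 return_home: idle → wire stays none
  L4 back_away: active, suppressor → wire = (3, -2)
  actuator = (3, -2)
tick 3:
  L0 cruise: active, feeds wire = (2, -3)
  L1 dock: active, inhibitor → wire = none
  L2 explore_frontier: active, inhibitor → wire = none
  L3 return_home: active, inhibitor → wire = none
  L4 back_away: active, suppressor → wire = (3, -2)
  actuator = (3, -2)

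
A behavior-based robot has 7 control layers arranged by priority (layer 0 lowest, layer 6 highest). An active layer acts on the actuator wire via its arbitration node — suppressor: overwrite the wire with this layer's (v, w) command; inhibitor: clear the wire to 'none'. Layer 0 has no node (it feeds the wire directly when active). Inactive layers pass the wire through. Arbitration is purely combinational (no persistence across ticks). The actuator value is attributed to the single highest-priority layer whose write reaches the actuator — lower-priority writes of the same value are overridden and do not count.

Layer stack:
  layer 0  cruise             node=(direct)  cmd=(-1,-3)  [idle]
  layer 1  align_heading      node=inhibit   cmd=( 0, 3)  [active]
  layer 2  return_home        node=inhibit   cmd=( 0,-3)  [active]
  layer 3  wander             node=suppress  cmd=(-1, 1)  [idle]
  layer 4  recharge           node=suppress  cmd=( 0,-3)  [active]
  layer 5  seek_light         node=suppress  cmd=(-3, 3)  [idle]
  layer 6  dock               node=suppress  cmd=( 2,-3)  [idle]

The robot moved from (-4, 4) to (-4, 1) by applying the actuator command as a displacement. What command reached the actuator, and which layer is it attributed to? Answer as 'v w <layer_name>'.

0 -3 recharge

displacement = (-4, 1) − (-4, 4) = (0, -3)
[0] cruise off; wire := none
[1] align_heading on (inhibit); wire := none
[2] return_home on (inhibit); wire := none
[3] wander off; pass none
[4] recharge on (suppress); wire := (0, -3)
[5] seek_light off; pass (0, -3)
[6] dock off; pass (0, -3)
output (0, -3) — from layer 4 (recharge)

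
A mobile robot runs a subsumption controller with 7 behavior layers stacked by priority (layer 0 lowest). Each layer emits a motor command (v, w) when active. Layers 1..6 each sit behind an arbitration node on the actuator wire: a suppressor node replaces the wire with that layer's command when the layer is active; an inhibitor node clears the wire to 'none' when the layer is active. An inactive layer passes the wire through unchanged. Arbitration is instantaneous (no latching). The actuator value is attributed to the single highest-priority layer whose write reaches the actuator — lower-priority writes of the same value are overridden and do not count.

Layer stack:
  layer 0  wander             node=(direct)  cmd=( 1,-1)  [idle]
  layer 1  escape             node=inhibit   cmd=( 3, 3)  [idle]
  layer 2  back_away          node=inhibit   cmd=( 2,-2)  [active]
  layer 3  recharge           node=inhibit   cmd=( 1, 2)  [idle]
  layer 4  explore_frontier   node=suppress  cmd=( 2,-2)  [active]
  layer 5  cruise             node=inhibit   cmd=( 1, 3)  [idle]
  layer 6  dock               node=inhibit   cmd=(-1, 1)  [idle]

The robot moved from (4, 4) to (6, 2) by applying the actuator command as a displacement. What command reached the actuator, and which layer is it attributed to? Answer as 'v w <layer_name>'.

2 -2 explore_frontier

displacement = (6, 2) − (4, 4) = (2, -2)
L0 wander: idle → wire = none
L1 escape: idle → wire stays none
L2 back_away: active, inhibitor → wire = none
L3 recharge: idle → wire stays none
L4 explore_frontier: active, suppressor → wire = (2, -2)
L5 cruise: idle → wire stays (2, -2)
L6 dock: idle → wire stays (2, -2)
actuator = (2, -2) — from layer 4 (explore_frontier)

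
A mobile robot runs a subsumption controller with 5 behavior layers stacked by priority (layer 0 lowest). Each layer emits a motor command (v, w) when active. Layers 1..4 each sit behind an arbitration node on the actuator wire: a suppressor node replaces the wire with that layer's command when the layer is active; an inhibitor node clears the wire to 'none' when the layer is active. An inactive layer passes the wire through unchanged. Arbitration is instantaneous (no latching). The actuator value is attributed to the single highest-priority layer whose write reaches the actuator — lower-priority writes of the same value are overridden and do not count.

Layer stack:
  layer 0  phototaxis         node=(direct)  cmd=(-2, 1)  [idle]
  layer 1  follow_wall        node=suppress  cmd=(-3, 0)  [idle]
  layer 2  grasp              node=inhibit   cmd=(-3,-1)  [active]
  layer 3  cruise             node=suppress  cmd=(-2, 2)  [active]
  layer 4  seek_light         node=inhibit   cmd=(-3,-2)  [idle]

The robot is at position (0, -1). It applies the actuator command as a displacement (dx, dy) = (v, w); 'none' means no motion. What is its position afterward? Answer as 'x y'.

layer 0 (phototaxis) idle — none
layer 1 (follow_wall) idle — unchanged: none
layer 2 (grasp) active — inhibits: none
layer 3 (cruise) active — suppresses: (-2, 2)
layer 4 (seek_light) idle — unchanged: (-2, 2)
→ actuator (-2, 2)
position: (0, -1) + (-2, 2) = (-2, 1)

-2 1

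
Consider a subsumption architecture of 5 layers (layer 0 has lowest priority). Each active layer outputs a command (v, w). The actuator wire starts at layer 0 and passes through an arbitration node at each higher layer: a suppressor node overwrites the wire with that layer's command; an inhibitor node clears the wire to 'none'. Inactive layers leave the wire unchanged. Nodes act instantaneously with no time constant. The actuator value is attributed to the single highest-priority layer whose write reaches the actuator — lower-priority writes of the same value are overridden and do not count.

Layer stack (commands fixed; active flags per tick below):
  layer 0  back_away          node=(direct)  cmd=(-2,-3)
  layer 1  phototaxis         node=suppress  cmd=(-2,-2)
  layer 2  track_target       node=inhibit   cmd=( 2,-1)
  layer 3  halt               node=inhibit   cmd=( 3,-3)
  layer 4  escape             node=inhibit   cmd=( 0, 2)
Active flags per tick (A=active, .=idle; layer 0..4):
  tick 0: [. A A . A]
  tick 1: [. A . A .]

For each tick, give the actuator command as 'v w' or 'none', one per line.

tick 0:
  [0] back_away off; wire := none
  [1] phototaxis on (suppress); wire := (-2, -2)
  [2] track_target on (inhibit); wire := none
  [3] halt off; pass none
  [4] escape on (inhibit); wire := none
  output none
tick 1:
  [0] back_away off; wire := none
  [1] phototaxis on (suppress); wire := (-2, -2)
  [2] track_target off; pass (-2, -2)
  [3] halt on (inhibit); wire := none
  [4] escape off; pass none
  output none

none
none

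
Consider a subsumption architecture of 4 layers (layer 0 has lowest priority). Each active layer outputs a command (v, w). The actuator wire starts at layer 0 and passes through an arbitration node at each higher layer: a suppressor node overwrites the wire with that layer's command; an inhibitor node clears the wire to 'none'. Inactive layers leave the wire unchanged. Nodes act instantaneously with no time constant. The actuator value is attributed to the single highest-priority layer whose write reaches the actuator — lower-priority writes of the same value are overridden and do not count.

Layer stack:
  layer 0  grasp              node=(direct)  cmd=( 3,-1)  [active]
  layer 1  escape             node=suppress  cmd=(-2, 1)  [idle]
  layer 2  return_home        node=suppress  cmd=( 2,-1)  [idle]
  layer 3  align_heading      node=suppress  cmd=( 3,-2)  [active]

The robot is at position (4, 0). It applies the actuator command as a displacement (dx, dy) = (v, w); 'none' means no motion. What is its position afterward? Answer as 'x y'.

7 -2

[0] grasp on; wire := (3, -1)
[1] escape off; pass (3, -1)
[2] return_home off; pass (3, -1)
[3] align_heading on (suppress); wire := (3, -2)
output (3, -2)
position: (4, 0) + (3, -2) = (7, -2)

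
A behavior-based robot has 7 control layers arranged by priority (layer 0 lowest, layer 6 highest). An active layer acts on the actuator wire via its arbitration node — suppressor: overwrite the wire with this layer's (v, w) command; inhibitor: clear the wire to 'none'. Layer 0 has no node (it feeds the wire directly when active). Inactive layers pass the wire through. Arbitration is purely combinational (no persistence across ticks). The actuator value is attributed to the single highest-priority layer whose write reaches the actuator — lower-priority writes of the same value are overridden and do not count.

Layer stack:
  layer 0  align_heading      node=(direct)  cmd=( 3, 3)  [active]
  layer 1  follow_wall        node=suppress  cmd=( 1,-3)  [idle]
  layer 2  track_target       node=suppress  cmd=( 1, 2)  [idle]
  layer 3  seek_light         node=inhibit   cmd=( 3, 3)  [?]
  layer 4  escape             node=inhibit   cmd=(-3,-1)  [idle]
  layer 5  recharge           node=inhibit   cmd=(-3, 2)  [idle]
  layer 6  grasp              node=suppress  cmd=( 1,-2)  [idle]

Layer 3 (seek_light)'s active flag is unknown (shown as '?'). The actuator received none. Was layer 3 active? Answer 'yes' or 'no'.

yes

If layer 3 is active=yes:
  actuator would be none
If layer 3 is active=no:
  actuator would be (3, 3)
Observed none, so layer 3 was active.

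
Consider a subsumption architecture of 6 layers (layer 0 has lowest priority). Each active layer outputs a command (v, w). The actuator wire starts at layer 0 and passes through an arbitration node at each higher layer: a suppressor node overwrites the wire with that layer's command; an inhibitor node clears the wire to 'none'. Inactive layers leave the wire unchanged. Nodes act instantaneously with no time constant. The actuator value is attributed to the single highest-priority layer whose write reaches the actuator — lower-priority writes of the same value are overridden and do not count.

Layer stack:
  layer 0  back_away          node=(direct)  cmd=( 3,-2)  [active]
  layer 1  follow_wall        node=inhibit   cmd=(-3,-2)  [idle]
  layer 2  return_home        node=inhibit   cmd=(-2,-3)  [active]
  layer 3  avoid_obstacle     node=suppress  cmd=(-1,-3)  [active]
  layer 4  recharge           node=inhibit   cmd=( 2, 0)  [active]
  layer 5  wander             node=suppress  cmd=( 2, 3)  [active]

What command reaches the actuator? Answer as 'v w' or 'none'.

2 3

L0 back_away: active, feeds wire = (3, -2)
L1 follow_wall: idle → wire stays (3, -2)
L2 return_home: active, inhibitor → wire = none
L3 avoid_obstacle: active, suppressor → wire = (-1, -3)
L4 recharge: active, inhibitor → wire = none
L5 wander: active, suppressor → wire = (2, 3)
actuator = (2, 3)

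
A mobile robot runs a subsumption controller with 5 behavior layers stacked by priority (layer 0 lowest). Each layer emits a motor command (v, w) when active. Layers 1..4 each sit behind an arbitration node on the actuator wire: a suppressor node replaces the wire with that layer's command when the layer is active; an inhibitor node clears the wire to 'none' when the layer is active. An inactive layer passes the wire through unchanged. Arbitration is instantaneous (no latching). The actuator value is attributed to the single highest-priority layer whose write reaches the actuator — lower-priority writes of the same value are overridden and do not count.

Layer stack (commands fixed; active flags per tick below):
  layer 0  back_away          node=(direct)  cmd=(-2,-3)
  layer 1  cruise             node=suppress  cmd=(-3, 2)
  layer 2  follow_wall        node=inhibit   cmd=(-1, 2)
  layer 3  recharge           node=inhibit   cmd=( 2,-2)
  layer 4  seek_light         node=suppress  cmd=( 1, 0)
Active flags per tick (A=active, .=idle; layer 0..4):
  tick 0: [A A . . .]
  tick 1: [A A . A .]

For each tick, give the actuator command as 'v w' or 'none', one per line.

-3 2
none

tick 0:
  layer 0 (back_away) active — direct: (-2, -3)
  layer 1 (cruise) active — suppresses: (-3, 2)
  layer 2 (follow_wall) idle — unchanged: (-3, 2)
  layer 3 (recharge) idle — unchanged: (-3, 2)
  layer 4 (seek_light) idle — unchanged: (-3, 2)
  → actuator (-3, 2)
tick 1:
  layer 0 (back_away) active — direct: (-2, -3)
  layer 1 (cruise) active — suppresses: (-3, 2)
  layer 2 (follow_wall) idle — unchanged: (-3, 2)
  layer 3 (recharge) active — inhibits: none
  layer 4 (seek_light) idle — unchanged: none
  → actuator none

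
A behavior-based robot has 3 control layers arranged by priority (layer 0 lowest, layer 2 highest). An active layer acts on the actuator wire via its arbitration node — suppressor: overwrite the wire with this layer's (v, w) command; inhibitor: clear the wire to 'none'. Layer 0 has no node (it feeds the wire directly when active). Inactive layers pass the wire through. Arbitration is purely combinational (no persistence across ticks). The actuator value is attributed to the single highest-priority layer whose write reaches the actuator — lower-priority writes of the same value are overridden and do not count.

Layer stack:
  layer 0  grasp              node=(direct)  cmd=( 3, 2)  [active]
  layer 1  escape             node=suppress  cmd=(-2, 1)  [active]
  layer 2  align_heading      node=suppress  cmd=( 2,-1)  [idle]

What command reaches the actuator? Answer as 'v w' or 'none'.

-2 1

[0] grasp on; wire := (3, 2)
[1] escape on (suppress); wire := (-2, 1)
[2] align_heading off; pass (-2, 1)
output (-2, 1)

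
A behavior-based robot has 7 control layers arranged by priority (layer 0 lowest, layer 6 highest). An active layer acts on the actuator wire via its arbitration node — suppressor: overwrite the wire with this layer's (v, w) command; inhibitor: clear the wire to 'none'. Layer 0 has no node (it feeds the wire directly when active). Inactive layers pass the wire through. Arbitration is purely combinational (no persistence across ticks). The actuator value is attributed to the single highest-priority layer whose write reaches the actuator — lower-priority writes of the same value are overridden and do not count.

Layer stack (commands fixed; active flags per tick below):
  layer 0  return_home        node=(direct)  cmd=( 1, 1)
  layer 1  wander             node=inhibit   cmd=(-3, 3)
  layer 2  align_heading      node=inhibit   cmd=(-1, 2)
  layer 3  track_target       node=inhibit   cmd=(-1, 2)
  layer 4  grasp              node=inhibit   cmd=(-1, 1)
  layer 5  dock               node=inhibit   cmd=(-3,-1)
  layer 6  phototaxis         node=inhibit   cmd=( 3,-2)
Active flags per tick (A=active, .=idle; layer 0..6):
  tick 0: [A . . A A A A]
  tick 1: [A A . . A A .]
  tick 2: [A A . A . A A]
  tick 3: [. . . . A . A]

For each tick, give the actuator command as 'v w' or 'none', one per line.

tick 0:
  L0 return_home: active, feeds wire = (1, 1)
  L1 wander: idle → wire stays (1, 1)
  L2 align_heading: idle → wire stays (1, 1)
  L3 track_target: active, inhibitor → wire = none
  L4 grasp: active, inhibitor → wire = none
  L5 dock: active, inhibitor → wire = none
  L6 phototaxis: active, inhibitor → wire = none
  actuator = none
tick 1:
  L0 return_home: active, feeds wire = (1, 1)
  L1 wander: active, inhibitor → wire = none
  L2 align_heading: idle → wire stays none
  L3 track_target: idle → wire stays none
  L4 grasp: active, inhibitor → wire = none
  L5 dock: active, inhibitor → wire = none
  L6 phototaxis: idle → wire stays none
  actuator = none
tick 2:
  L0 return_home: active, feeds wire = (1, 1)
  L1 wander: active, inhibitor → wire = none
  L2 align_heading: idle → wire stays none
  L3 track_target: active, inhibitor → wire = none
  L4 grasp: idle → wire stays none
  L5 dock: active, inhibitor → wire = none
  L6 phototaxis: active, inhibitor → wire = none
  actuator = none
tick 3:
  L0 return_home: idle → wire = none
  L1 wander: idle → wire stays none
  L2 align_heading: idle → wire stays none
  L3 track_target: idle → wire stays none
  L4 grasp: active, inhibitor → wire = none
  L5 dock: idle → wire stays none
  L6 phototaxis: active, inhibitor → wire = none
  actuator = none

none
none
none
none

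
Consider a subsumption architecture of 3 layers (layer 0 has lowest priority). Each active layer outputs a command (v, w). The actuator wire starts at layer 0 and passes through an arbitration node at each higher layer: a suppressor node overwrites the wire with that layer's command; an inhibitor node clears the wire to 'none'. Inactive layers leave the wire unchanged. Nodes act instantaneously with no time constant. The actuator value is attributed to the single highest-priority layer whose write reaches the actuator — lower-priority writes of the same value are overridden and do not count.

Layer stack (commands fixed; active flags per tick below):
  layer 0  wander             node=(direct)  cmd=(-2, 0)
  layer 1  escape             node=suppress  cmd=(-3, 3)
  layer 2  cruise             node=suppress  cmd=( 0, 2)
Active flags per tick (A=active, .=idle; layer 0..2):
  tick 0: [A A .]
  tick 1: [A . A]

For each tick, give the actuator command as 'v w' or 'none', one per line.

tick 0:
  L0 wander: active, feeds wire = (-2, 0)
  L1 escape: active, suppressor → wire = (-3, 3)
  L2 cruise: idle → wire stays (-3, 3)
  actuator = (-3, 3)
tick 1:
  L0 wander: active, feeds wire = (-2, 0)
  L1 escape: idle → wire stays (-2, 0)
  L2 cruise: active, suppressor → wire = (0, 2)
  actuator = (0, 2)

-3 3
0 2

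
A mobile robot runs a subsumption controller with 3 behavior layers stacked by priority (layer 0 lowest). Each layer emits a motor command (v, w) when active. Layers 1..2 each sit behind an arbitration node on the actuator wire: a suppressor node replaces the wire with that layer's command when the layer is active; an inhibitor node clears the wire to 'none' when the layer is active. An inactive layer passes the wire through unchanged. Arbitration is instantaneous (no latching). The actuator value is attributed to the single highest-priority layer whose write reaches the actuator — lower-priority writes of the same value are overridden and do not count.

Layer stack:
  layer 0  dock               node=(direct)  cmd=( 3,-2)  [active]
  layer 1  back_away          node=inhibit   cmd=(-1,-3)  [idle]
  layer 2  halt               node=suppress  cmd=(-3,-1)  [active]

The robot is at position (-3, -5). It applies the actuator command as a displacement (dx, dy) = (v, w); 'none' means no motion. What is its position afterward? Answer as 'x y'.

L0 dock: active, feeds wire = (3, -2)
L1 back_away: idle → wire stays (3, -2)
L2 halt: active, suppressor → wire = (-3, -1)
actuator = (-3, -1)
position: (-3, -5) + (-3, -1) = (-6, -6)

-6 -6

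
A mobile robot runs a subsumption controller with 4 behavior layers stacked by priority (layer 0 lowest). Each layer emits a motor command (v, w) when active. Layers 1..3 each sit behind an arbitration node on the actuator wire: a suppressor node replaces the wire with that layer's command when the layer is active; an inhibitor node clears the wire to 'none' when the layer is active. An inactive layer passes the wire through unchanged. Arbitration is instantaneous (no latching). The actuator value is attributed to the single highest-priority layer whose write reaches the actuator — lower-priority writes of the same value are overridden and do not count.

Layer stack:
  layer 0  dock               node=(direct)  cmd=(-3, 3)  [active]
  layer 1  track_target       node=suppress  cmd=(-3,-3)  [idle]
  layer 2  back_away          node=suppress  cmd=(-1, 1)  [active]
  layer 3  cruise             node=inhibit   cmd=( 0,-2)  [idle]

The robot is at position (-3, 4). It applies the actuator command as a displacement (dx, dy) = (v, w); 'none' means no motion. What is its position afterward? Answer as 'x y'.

-4 5

L0 dock: active, feeds wire = (-3, 3)
L1 track_target: idle → wire stays (-3, 3)
L2 back_away: active, suppressor → wire = (-1, 1)
L3 cruise: idle → wire stays (-1, 1)
actuator = (-1, 1)
position: (-3, 4) + (-1, 1) = (-4, 5)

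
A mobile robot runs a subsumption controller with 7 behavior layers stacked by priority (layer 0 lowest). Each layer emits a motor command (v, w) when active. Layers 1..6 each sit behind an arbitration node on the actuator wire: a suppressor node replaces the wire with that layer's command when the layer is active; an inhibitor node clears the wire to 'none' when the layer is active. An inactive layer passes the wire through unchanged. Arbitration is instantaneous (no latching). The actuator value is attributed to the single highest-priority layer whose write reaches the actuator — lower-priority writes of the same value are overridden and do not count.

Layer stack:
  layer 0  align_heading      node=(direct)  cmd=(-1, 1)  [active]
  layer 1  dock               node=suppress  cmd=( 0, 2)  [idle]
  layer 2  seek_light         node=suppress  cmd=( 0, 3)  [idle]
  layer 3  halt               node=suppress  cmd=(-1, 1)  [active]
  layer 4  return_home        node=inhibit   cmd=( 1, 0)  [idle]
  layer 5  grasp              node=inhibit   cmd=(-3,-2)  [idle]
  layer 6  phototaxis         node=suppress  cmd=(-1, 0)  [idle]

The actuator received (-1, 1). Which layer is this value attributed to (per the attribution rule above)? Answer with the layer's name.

layer 0 (align_heading) active — direct: (-1, 1)
layer 1 (dock) idle — unchanged: (-1, 1)
layer 2 (seek_light) idle — unchanged: (-1, 1)
layer 3 (halt) active — suppresses: (-1, 1)
layer 4 (return_home) idle — unchanged: (-1, 1)
layer 5 (grasp) idle — unchanged: (-1, 1)
layer 6 (phototaxis) idle — unchanged: (-1, 1)
→ actuator (-1, 1)
last writer: layer 3 = halt

halt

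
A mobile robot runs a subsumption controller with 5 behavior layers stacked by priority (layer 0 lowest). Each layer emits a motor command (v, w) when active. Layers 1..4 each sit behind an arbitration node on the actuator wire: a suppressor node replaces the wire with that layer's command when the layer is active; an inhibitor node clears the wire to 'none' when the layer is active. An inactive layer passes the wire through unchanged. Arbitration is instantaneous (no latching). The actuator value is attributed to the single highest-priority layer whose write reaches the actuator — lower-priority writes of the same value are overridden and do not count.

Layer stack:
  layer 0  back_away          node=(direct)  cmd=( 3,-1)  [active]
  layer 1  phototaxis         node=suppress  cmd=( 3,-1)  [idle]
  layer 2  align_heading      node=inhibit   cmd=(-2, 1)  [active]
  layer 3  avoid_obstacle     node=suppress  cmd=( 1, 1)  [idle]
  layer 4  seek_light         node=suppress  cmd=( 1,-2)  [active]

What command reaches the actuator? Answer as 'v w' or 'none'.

L0 back_away: active, feeds wire = (3, -1)
L1 phototaxis: idle → wire stays (3, -1)
L2 align_heading: active, inhibitor → wire = none
L3 avoid_obstacle: idle → wire stays none
L4 seek_light: active, suppressor → wire = (1, -2)
actuator = (1, -2)

1 -2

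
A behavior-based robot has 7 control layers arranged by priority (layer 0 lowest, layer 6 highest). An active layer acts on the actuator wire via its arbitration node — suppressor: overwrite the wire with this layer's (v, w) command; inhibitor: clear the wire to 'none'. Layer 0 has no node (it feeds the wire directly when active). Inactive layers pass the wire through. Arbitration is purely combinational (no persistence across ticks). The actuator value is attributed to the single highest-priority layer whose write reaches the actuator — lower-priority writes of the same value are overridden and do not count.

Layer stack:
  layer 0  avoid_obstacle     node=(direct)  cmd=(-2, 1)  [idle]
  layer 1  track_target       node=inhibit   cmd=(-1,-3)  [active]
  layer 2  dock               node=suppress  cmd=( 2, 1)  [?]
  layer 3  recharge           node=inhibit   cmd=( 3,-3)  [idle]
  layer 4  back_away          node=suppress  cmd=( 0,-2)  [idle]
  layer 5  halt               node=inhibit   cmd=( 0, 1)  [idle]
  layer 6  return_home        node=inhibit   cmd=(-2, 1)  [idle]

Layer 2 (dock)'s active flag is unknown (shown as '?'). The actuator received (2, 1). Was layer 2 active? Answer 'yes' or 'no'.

If layer 2 is active=yes:
  actuator would be (2, 1)
If layer 2 is active=no:
  actuator would be none
Observed (2, 1), so layer 2 was active.

yes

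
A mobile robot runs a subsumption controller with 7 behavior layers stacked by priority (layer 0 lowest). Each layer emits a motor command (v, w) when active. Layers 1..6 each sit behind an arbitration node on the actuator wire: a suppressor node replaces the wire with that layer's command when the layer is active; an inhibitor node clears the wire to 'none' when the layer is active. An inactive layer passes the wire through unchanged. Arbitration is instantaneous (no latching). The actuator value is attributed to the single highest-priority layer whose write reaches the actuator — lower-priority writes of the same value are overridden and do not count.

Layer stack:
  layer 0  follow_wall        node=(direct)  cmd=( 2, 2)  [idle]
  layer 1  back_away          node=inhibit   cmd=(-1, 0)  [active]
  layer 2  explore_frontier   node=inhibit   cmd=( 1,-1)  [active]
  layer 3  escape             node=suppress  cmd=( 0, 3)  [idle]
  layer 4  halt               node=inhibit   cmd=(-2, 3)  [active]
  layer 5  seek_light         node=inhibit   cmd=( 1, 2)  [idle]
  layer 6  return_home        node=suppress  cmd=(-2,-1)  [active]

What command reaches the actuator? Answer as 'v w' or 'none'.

-2 -1

layer 0 (follow_wall) idle — none
layer 1 (back_away) active — inhibits: none
layer 2 (explore_frontier) active — inhibits: none
layer 3 (escape) idle — unchanged: none
layer 4 (halt) active — inhibits: none
layer 5 (seek_light) idle — unchanged: none
layer 6 (return_home) active — suppresses: (-2, -1)
→ actuator (-2, -1)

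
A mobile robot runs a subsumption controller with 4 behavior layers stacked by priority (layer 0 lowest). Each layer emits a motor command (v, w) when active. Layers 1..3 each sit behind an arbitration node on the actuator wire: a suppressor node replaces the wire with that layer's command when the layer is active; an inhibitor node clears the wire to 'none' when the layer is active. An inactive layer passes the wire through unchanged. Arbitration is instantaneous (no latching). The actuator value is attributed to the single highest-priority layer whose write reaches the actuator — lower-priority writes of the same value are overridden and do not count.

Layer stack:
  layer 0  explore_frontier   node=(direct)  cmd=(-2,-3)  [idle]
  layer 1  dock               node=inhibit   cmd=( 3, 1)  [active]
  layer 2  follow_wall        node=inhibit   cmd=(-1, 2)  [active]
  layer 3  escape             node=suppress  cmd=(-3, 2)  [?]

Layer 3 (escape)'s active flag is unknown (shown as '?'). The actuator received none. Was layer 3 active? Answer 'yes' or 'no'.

no

If layer 3 is active=yes:
  actuator would be (-3, 2)
If layer 3 is active=no:
  actuator would be none
Observed none, so layer 3 was idle.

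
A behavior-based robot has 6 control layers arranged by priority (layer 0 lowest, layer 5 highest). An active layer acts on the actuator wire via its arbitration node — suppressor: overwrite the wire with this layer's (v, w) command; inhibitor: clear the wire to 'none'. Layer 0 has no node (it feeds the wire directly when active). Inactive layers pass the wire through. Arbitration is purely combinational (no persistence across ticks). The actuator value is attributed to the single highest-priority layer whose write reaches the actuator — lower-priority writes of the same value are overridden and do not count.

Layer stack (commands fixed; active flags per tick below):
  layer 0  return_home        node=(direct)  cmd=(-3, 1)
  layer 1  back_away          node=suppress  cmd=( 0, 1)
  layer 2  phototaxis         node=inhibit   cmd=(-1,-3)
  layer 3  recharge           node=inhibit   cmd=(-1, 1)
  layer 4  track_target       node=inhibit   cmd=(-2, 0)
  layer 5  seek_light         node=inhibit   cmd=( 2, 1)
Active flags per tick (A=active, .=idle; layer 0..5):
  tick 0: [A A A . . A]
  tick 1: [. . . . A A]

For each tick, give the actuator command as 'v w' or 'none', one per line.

tick 0:
  layer 0 (return_home) active — direct: (-3, 1)
  layer 1 (back_away) active — suppresses: (0, 1)
  layer 2 (phototaxis) active — inhibits: none
  layer 3 (recharge) idle — unchanged: none
  layer 4 (track_target) idle — unchanged: none
  layer 5 (seek_light) active — inhibits: none
  → actuator none
tick 1:
  layer 0 (return_home) idle — none
  layer 1 (back_away) idle — unchanged: none
  layer 2 (phototaxis) idle — unchanged: none
  layer 3 (recharge) idle — unchanged: none
  layer 4 (track_target) active — inhibits: none
  layer 5 (seek_light) active — inhibits: none
  → actuator none

none
none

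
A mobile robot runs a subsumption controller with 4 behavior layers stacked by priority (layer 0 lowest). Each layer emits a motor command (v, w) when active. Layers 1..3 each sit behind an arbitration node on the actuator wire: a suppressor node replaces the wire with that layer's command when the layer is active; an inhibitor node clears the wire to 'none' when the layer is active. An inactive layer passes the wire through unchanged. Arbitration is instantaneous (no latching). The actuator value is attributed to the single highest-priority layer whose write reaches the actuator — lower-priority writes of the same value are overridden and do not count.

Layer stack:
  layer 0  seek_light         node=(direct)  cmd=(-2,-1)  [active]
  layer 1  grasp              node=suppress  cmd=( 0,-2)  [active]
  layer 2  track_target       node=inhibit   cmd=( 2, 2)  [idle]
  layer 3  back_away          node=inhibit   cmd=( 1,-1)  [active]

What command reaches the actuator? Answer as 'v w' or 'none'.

layer 0 (seek_light) active — direct: (-2, -1)
layer 1 (grasp) active — suppresses: (0, -2)
layer 2 (track_target) idle — unchanged: (0, -2)
layer 3 (back_away) active — inhibits: none
→ actuator none

none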